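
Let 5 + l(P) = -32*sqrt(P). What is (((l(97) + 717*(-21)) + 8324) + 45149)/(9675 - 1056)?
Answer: 38411/8619 - 32*sqrt(97)/8619 ≈ 4.4200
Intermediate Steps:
l(P) = -5 - 32*sqrt(P)
(((l(97) + 717*(-21)) + 8324) + 45149)/(9675 - 1056) = ((((-5 - 32*sqrt(97)) + 717*(-21)) + 8324) + 45149)/(9675 - 1056) = ((((-5 - 32*sqrt(97)) - 15057) + 8324) + 45149)/8619 = (((-15062 - 32*sqrt(97)) + 8324) + 45149)*(1/8619) = ((-6738 - 32*sqrt(97)) + 45149)*(1/8619) = (38411 - 32*sqrt(97))*(1/8619) = 38411/8619 - 32*sqrt(97)/8619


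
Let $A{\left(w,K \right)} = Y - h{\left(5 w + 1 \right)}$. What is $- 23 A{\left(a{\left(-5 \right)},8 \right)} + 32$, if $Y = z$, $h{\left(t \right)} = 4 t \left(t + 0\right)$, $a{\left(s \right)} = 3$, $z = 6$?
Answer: $23446$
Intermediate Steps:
$h{\left(t \right)} = 4 t^{2}$ ($h{\left(t \right)} = 4 t t = 4 t^{2}$)
$Y = 6$
$A{\left(w,K \right)} = 6 - 4 \left(1 + 5 w\right)^{2}$ ($A{\left(w,K \right)} = 6 - 4 \left(5 w + 1\right)^{2} = 6 - 4 \left(1 + 5 w\right)^{2}$)
$- 23 A{\left(a{\left(-5 \right)},8 \right)} + 32 = - 23 \left(2 - 100 \cdot 3^{2} - 120\right) + 32 = - 23 \left(2 - 900 - 120\right) + 32 = \left(-23\right) \left(-1018\right) + 32 = 23414 + 32 = 23446$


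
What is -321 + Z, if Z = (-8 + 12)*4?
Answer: -305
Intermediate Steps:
Z = 16 (Z = 4*4 = 16)
-321 + Z = -321 + 16 = -305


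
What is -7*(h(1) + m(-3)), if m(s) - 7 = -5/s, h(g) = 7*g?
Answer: -329/3 ≈ -109.67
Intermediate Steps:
m(s) = 7 - 5/s
-7*(h(1) + m(-3)) = -7*(7*1 + (7 - 5/(-3))) = -7*(7 + (7 - 5*(-⅓))) = -7*(7 + (7 + 5/3)) = -7*(7 + 26/3) = -7*47/3 = -329/3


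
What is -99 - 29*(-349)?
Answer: 10022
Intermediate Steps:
-99 - 29*(-349) = -99 + 10121 = 10022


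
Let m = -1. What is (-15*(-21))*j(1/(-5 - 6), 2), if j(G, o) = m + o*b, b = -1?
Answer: -945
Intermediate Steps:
j(G, o) = -1 - o (j(G, o) = -1 + o*(-1) = -1 - o)
(-15*(-21))*j(1/(-5 - 6), 2) = (-15*(-21))*(-1 - 1*2) = 315*(-1 - 2) = 315*(-3) = -945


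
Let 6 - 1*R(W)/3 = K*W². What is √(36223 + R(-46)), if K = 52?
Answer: I*√293855 ≈ 542.08*I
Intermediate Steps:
R(W) = 18 - 156*W²
√(36223 + R(-46)) = √(36223 + (18 - 156*(-46)²)) = √(36223 + (18 - 156*2116)) = √(36223 + (18 - 330096)) = √(36223 - 330078) = √(-293855) = I*√293855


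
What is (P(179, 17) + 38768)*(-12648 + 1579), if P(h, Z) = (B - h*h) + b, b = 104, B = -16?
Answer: -75435235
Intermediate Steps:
P(h, Z) = 88 - h² (P(h, Z) = (-16 - h*h) + 104 = (-16 - h²) + 104 = 88 - h²)
(P(179, 17) + 38768)*(-12648 + 1579) = ((88 - 1*179²) + 38768)*(-12648 + 1579) = ((88 - 1*32041) + 38768)*(-11069) = ((88 - 32041) + 38768)*(-11069) = (-31953 + 38768)*(-11069) = 6815*(-11069) = -75435235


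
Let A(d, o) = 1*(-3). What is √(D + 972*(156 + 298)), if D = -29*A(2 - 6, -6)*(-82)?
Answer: √434154 ≈ 658.90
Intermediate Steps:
A(d, o) = -3
D = -7134 (D = -29*(-3)*(-82) = 87*(-82) = -7134)
√(D + 972*(156 + 298)) = √(-7134 + 972*(156 + 298)) = √(-7134 + 972*454) = √(-7134 + 441288) = √434154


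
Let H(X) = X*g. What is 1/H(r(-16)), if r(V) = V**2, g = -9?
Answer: -1/2304 ≈ -0.00043403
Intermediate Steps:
H(X) = -9*X (H(X) = X*(-9) = -9*X)
1/H(r(-16)) = 1/(-9*(-16)**2) = 1/(-9*256) = 1/(-2304) = -1/2304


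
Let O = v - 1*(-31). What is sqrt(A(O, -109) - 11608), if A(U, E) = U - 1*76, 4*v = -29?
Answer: I*sqrt(46641)/2 ≈ 107.98*I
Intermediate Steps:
v = -29/4 (v = (1/4)*(-29) = -29/4 ≈ -7.2500)
O = 95/4 (O = -29/4 - 1*(-31) = -29/4 + 31 = 95/4 ≈ 23.750)
A(U, E) = -76 + U (A(U, E) = U - 76 = -76 + U)
sqrt(A(O, -109) - 11608) = sqrt((-76 + 95/4) - 11608) = sqrt(-209/4 - 11608) = sqrt(-46641/4) = I*sqrt(46641)/2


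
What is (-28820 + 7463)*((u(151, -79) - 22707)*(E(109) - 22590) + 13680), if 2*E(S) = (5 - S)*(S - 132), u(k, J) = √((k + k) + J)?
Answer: -10375385181966 + 456911658*√223 ≈ -1.0369e+13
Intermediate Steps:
u(k, J) = √(J + 2*k) (u(k, J) = √(2*k + J) = √(J + 2*k))
E(S) = (-132 + S)*(5 - S)/2 (E(S) = ((5 - S)*(S - 132))/2 = ((5 - S)*(-132 + S))/2 = ((-132 + S)*(5 - S))/2 = (-132 + S)*(5 - S)/2)
(-28820 + 7463)*((u(151, -79) - 22707)*(E(109) - 22590) + 13680) = (-28820 + 7463)*((√(-79 + 2*151) - 22707)*((-330 - ½*109² + (137/2)*109) - 22590) + 13680) = -21357*((√(-79 + 302) - 22707)*((-330 - ½*11881 + 14933/2) - 22590) + 13680) = -21357*((√223 - 22707)*((-330 - 11881/2 + 14933/2) - 22590) + 13680) = -21357*((-22707 + √223)*(1196 - 22590) + 13680) = -21357*((-22707 + √223)*(-21394) + 13680) = -21357*((485793558 - 21394*√223) + 13680) = -21357*(485807238 - 21394*√223) = -10375385181966 + 456911658*√223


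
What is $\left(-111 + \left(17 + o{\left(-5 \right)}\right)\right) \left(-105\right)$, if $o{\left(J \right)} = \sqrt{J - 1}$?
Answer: $9870 - 105 i \sqrt{6} \approx 9870.0 - 257.2 i$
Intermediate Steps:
$o{\left(J \right)} = \sqrt{-1 + J}$
$\left(-111 + \left(17 + o{\left(-5 \right)}\right)\right) \left(-105\right) = \left(-111 + \left(17 + \sqrt{-1 - 5}\right)\right) \left(-105\right) = \left(-111 + \left(17 + \sqrt{-6}\right)\right) \left(-105\right) = \left(-111 + \left(17 + i \sqrt{6}\right)\right) \left(-105\right) = \left(-94 + i \sqrt{6}\right) \left(-105\right) = 9870 - 105 i \sqrt{6}$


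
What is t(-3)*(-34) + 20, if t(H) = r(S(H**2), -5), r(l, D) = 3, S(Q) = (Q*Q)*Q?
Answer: -82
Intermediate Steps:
S(Q) = Q**3 (S(Q) = Q**2*Q = Q**3)
t(H) = 3
t(-3)*(-34) + 20 = 3*(-34) + 20 = -102 + 20 = -82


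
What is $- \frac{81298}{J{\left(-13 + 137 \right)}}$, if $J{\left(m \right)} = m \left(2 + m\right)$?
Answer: $- \frac{5807}{1116} \approx -5.2034$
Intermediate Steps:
$- \frac{81298}{J{\left(-13 + 137 \right)}} = - \frac{81298}{\left(-13 + 137\right) \left(2 + \left(-13 + 137\right)\right)} = - \frac{81298}{124 \left(2 + 124\right)} = - \frac{81298}{124 \cdot 126} = - \frac{81298}{15624} = \left(-81298\right) \frac{1}{15624} = - \frac{5807}{1116}$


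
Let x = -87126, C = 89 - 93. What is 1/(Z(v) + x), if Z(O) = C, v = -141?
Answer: -1/87130 ≈ -1.1477e-5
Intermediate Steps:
C = -4
Z(O) = -4
1/(Z(v) + x) = 1/(-4 - 87126) = 1/(-87130) = -1/87130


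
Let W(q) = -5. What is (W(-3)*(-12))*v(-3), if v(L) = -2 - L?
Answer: 60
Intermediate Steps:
(W(-3)*(-12))*v(-3) = (-5*(-12))*(-2 - 1*(-3)) = 60*(-2 + 3) = 60*1 = 60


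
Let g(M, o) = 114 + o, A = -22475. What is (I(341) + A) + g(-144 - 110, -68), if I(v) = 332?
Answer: -22097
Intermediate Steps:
(I(341) + A) + g(-144 - 110, -68) = (332 - 22475) + (114 - 68) = -22143 + 46 = -22097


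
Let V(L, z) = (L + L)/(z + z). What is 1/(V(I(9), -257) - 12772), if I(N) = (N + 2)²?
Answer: -257/3282525 ≈ -7.8293e-5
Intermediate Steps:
I(N) = (2 + N)²
V(L, z) = L/z (V(L, z) = (2*L)/((2*z)) = (2*L)*(1/(2*z)) = L/z)
1/(V(I(9), -257) - 12772) = 1/((2 + 9)²/(-257) - 12772) = 1/(11²*(-1/257) - 12772) = 1/(121*(-1/257) - 12772) = 1/(-121/257 - 12772) = 1/(-3282525/257) = -257/3282525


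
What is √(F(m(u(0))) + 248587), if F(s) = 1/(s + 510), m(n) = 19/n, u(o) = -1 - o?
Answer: 3*√6658844782/491 ≈ 498.58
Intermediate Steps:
F(s) = 1/(510 + s)
√(F(m(u(0))) + 248587) = √(1/(510 + 19/(-1 - 1*0)) + 248587) = √(1/(510 + 19/(-1 + 0)) + 248587) = √(1/(510 + 19/(-1)) + 248587) = √(1/(510 + 19*(-1)) + 248587) = √(1/(510 - 19) + 248587) = √(1/491 + 248587) = √(122056218/491) = 3*√6658844782/491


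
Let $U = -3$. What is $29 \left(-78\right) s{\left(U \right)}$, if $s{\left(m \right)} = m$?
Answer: $6786$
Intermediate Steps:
$29 \left(-78\right) s{\left(U \right)} = 29 \left(-78\right) \left(-3\right) = \left(-2262\right) \left(-3\right) = 6786$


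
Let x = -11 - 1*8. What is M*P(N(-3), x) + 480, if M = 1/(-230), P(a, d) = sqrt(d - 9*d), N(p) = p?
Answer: 480 - sqrt(38)/115 ≈ 479.95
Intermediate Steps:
x = -19 (x = -11 - 8 = -19)
P(a, d) = 2*sqrt(2)*sqrt(-d) (P(a, d) = sqrt(-8*d) = 2*sqrt(2)*sqrt(-d))
M = -1/230 ≈ -0.0043478
M*P(N(-3), x) + 480 = -sqrt(2)*sqrt(-1*(-19))/115 + 480 = -sqrt(2)*sqrt(19)/115 + 480 = -sqrt(38)/115 + 480 = 480 - sqrt(38)/115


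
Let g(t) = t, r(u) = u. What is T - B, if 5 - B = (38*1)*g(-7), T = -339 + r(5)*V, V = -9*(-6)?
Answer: -340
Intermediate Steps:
V = 54
T = -69 (T = -339 + 5*54 = -339 + 270 = -69)
B = 271 (B = 5 - 38*1*(-7) = 5 - 38*(-7) = 5 - 1*(-266) = 5 + 266 = 271)
T - B = -69 - 1*271 = -69 - 271 = -340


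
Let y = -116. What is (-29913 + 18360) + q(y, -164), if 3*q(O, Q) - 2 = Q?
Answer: -11607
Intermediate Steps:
q(O, Q) = 2/3 + Q/3
(-29913 + 18360) + q(y, -164) = (-29913 + 18360) + (2/3 + (1/3)*(-164)) = -11553 + (2/3 - 164/3) = -11553 - 54 = -11607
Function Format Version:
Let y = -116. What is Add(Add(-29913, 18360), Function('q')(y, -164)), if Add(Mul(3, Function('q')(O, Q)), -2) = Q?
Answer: -11607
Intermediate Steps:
Function('q')(O, Q) = Add(Rational(2, 3), Mul(Rational(1, 3), Q))
Add(Add(-29913, 18360), Function('q')(y, -164)) = Add(Add(-29913, 18360), Add(Rational(2, 3), Mul(Rational(1, 3), -164))) = Add(-11553, Add(Rational(2, 3), Rational(-164, 3))) = Add(-11553, -54) = -11607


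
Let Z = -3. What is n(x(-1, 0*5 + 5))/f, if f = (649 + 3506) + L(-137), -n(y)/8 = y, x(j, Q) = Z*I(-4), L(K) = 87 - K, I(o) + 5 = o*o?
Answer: 264/4379 ≈ 0.060288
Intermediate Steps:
I(o) = -5 + o**2 (I(o) = -5 + o*o = -5 + o**2)
x(j, Q) = -33 (x(j, Q) = -3*(-5 + (-4)**2) = -3*(-5 + 16) = -3*11 = -33)
n(y) = -8*y
f = 4379 (f = (649 + 3506) + (87 - 1*(-137)) = 4155 + (87 + 137) = 4155 + 224 = 4379)
n(x(-1, 0*5 + 5))/f = -8*(-33)/4379 = 264*(1/4379) = 264/4379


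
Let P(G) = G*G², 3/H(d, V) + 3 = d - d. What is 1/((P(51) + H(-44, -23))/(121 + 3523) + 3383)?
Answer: 1822/6230151 ≈ 0.00029245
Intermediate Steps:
H(d, V) = -1 (H(d, V) = 3/(-3 + (d - d)) = 3/(-3 + 0) = 3/(-3) = 3*(-⅓) = -1)
P(G) = G³
1/((P(51) + H(-44, -23))/(121 + 3523) + 3383) = 1/((51³ - 1)/(121 + 3523) + 3383) = 1/((132651 - 1)/3644 + 3383) = 1/(132650*(1/3644) + 3383) = 1/(66325/1822 + 3383) = 1/(6230151/1822) = 1822/6230151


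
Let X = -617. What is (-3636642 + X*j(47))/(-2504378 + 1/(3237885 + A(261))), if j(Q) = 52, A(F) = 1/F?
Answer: 3100396266525836/2116419760202447 ≈ 1.4649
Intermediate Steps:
(-3636642 + X*j(47))/(-2504378 + 1/(3237885 + A(261))) = (-3636642 - 617*52)/(-2504378 + 1/(3237885 + 1/261)) = (-3636642 - 32084)/(-2504378 + 1/(3237885 + 1/261)) = -3668726/(-2504378 + 1/(845087986/261)) = -3668726/(-2504378 + 261/845087986) = -3668726/(-2116419760202447/845087986) = -3668726*(-845087986/2116419760202447) = 3100396266525836/2116419760202447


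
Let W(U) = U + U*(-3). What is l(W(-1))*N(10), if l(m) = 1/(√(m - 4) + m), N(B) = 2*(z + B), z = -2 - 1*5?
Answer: 2 - I*√2 ≈ 2.0 - 1.4142*I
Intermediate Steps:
z = -7 (z = -2 - 5 = -7)
N(B) = -14 + 2*B (N(B) = 2*(-7 + B) = -14 + 2*B)
W(U) = -2*U (W(U) = U - 3*U = -2*U)
l(m) = 1/(m + √(-4 + m)) (l(m) = 1/(√(-4 + m) + m) = 1/(m + √(-4 + m)))
l(W(-1))*N(10) = (-14 + 2*10)/(-2*(-1) + √(-4 - 2*(-1))) = (-14 + 20)/(2 + √(-4 + 2)) = 6/(2 + √(-2)) = 6/(2 + I*√2)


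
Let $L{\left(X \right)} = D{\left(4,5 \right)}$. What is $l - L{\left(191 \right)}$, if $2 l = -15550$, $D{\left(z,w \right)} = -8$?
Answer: $-7767$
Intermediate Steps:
$l = -7775$ ($l = \frac{1}{2} \left(-15550\right) = -7775$)
$L{\left(X \right)} = -8$
$l - L{\left(191 \right)} = -7775 - -8 = -7775 + 8 = -7767$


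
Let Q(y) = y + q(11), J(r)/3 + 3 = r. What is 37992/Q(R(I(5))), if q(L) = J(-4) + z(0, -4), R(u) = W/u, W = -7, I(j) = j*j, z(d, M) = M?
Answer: -118725/79 ≈ -1502.8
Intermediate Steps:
J(r) = -9 + 3*r
I(j) = j²
R(u) = -7/u
q(L) = -25 (q(L) = (-9 + 3*(-4)) - 4 = (-9 - 12) - 4 = -21 - 4 = -25)
Q(y) = -25 + y (Q(y) = y - 25 = -25 + y)
37992/Q(R(I(5))) = 37992/(-25 - 7/(5²)) = 37992/(-25 - 7/25) = 37992/(-632/25) = 37992*(-25/632) = -118725/79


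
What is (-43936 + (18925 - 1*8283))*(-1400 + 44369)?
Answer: -1430609886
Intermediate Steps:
(-43936 + (18925 - 1*8283))*(-1400 + 44369) = (-43936 + (18925 - 8283))*42969 = (-43936 + 10642)*42969 = -33294*42969 = -1430609886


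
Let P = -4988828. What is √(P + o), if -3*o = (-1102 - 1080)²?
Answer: 2*I*√14795706/3 ≈ 2564.3*I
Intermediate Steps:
o = -4761124/3 (o = -(-1102 - 1080)²/3 = -⅓*(-2182)² = -⅓*4761124 = -4761124/3 ≈ -1.5870e+6)
√(P + o) = √(-4988828 - 4761124/3) = √(-19727608/3) = 2*I*√14795706/3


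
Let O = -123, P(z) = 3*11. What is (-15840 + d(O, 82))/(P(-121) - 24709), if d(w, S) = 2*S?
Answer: 3919/6169 ≈ 0.63527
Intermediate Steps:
P(z) = 33
(-15840 + d(O, 82))/(P(-121) - 24709) = (-15840 + 2*82)/(33 - 24709) = (-15840 + 164)/(-24676) = -15676*(-1/24676) = 3919/6169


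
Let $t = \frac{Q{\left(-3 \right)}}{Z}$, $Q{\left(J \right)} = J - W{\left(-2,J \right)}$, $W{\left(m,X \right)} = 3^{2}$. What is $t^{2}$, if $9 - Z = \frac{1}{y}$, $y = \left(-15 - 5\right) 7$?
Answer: $\frac{2822400}{1590121} \approx 1.775$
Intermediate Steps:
$W{\left(m,X \right)} = 9$
$y = -140$ ($y = \left(-20\right) 7 = -140$)
$Z = \frac{1261}{140}$ ($Z = 9 - \frac{1}{-140} = 9 - - \frac{1}{140} = 9 + \frac{1}{140} = \frac{1261}{140} \approx 9.0071$)
$Q{\left(J \right)} = -9 + J$ ($Q{\left(J \right)} = J - 9 = -9 + J$)
$t = - \frac{1680}{1261}$ ($t = \frac{-9 - 3}{\frac{1261}{140}} = \left(-12\right) \frac{140}{1261} = - \frac{1680}{1261} \approx -1.3323$)
$t^{2} = \left(- \frac{1680}{1261}\right)^{2} = \frac{2822400}{1590121}$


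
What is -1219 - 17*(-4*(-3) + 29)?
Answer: -1916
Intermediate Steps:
-1219 - 17*(-4*(-3) + 29) = -1219 - 17*(12 + 29) = -1219 - 17*41 = -1219 - 1*697 = -1219 - 697 = -1916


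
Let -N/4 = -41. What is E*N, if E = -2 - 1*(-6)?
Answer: 656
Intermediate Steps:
N = 164 (N = -4*(-41) = 164)
E = 4 (E = -2 + 6 = 4)
E*N = 4*164 = 656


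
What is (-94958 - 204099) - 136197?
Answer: -435254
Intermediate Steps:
(-94958 - 204099) - 136197 = -299057 - 136197 = -435254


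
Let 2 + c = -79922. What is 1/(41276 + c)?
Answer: -1/38648 ≈ -2.5875e-5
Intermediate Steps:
c = -79924 (c = -2 - 79922 = -79924)
1/(41276 + c) = 1/(41276 - 79924) = 1/(-38648) = -1/38648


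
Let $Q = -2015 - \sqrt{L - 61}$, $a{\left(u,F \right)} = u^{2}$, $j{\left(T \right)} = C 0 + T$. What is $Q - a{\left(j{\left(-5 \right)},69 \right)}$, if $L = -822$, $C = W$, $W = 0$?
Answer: $-2040 - i \sqrt{883} \approx -2040.0 - 29.715 i$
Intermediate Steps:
$C = 0$
$j{\left(T \right)} = T$ ($j{\left(T \right)} = 0 \cdot 0 + T = 0 + T = T$)
$Q = -2015 - i \sqrt{883}$ ($Q = -2015 - \sqrt{-822 - 61} = -2015 - \sqrt{-883} = -2015 - i \sqrt{883} \approx -2015.0 - 29.715 i$)
$Q - a{\left(j{\left(-5 \right)},69 \right)} = \left(-2015 - i \sqrt{883}\right) - \left(-5\right)^{2} = \left(-2015 - i \sqrt{883}\right) - 25 = -2040 - i \sqrt{883}$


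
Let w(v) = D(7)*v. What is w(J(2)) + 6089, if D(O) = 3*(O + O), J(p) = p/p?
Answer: 6131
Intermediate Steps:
J(p) = 1
D(O) = 6*O (D(O) = 3*(2*O) = 6*O)
w(v) = 42*v (w(v) = (6*7)*v = 42*v)
w(J(2)) + 6089 = 42*1 + 6089 = 42 + 6089 = 6131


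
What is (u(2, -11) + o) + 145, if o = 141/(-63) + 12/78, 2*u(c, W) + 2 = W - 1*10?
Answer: 71753/546 ≈ 131.42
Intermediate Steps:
u(c, W) = -6 + W/2 (u(c, W) = -1 + (W - 1*10)/2 = -1 + (W - 10)/2 = -1 + (-10 + W)/2 = -1 + (-5 + W/2) = -6 + W/2)
o = -569/273 (o = 141*(-1/63) + 12*(1/78) = -47/21 + 2/13 = -569/273 ≈ -2.0842)
(u(2, -11) + o) + 145 = ((-6 + (½)*(-11)) - 569/273) + 145 = ((-6 - 11/2) - 569/273) + 145 = (-23/2 - 569/273) + 145 = -7417/546 + 145 = 71753/546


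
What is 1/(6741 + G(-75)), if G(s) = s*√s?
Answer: 749/5095884 + 125*I*√3/15287652 ≈ 0.00014698 + 1.4162e-5*I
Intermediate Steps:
G(s) = s^(3/2)
1/(6741 + G(-75)) = 1/(6741 + (-75)^(3/2)) = 1/(6741 - 375*I*√3)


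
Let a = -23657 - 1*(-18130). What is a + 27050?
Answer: 21523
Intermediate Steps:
a = -5527 (a = -23657 + 18130 = -5527)
a + 27050 = -5527 + 27050 = 21523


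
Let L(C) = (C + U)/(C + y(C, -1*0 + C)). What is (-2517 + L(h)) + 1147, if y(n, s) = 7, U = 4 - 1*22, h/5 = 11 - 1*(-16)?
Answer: -194423/142 ≈ -1369.2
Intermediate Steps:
h = 135 (h = 5*(11 - 1*(-16)) = 5*(11 + 16) = 5*27 = 135)
U = -18 (U = 4 - 22 = -18)
L(C) = (-18 + C)/(7 + C) (L(C) = (C - 18)/(C + 7) = (-18 + C)/(7 + C))
(-2517 + L(h)) + 1147 = (-2517 + (-18 + 135)/(7 + 135)) + 1147 = (-2517 + 117/142) + 1147 = -357297/142 + 1147 = -194423/142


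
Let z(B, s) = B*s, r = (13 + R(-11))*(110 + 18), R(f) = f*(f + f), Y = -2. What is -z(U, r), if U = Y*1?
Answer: 65280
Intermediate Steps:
R(f) = 2*f**2 (R(f) = f*(2*f) = 2*f**2)
r = 32640 (r = (13 + 2*(-11)**2)*(110 + 18) = (13 + 2*121)*128 = (13 + 242)*128 = 255*128 = 32640)
U = -2 (U = -2*1 = -2)
-z(U, r) = -(-2)*32640 = -1*(-65280) = 65280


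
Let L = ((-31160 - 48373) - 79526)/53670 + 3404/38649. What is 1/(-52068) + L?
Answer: -17254231500521/6000234833580 ≈ -2.8756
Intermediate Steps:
L = -662753179/230476870 (L = (-79533 - 79526)*(1/53670) + 3404*(1/38649) = -159059*1/53670 + 3404/38649 = -159059/53670 + 3404/38649 = -662753179/230476870 ≈ -2.8756)
1/(-52068) + L = 1/(-52068) - 662753179/230476870 = -1/52068 - 662753179/230476870 = -17254231500521/6000234833580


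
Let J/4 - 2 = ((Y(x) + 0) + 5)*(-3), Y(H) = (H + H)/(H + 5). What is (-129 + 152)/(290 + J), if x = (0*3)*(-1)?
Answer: 23/238 ≈ 0.096639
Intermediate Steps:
x = 0 (x = 0*(-1) = 0)
Y(H) = 2*H/(5 + H) (Y(H) = (2*H)/(5 + H) = 2*H/(5 + H))
J = -52 (J = 8 + 4*(((2*0/(5 + 0) + 0) + 5)*(-3)) = 8 + 4*(((2*0/5 + 0) + 5)*(-3)) = 8 + 4*(((2*0*(⅕) + 0) + 5)*(-3)) = 8 + 4*(((0 + 0) + 5)*(-3)) = 8 + 4*((0 + 5)*(-3)) = 8 + 4*(5*(-3)) = 8 + 4*(-15) = 8 - 60 = -52)
(-129 + 152)/(290 + J) = (-129 + 152)/(290 - 52) = 23/238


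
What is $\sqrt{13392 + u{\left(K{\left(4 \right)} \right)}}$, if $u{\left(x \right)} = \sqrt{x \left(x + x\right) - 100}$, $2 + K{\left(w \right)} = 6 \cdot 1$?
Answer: $\sqrt{13392 + 2 i \sqrt{17}} \approx 115.72 + 0.0356 i$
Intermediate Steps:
$K{\left(w \right)} = 4$ ($K{\left(w \right)} = -2 + 6 \cdot 1 = -2 + 6 = 4$)
$u{\left(x \right)} = \sqrt{-100 + 2 x^{2}}$ ($u{\left(x \right)} = \sqrt{x 2 x - 100} = \sqrt{2 x^{2} - 100} = \sqrt{-100 + 2 x^{2}}$)
$\sqrt{13392 + u{\left(K{\left(4 \right)} \right)}} = \sqrt{13392 + \sqrt{-100 + 2 \cdot 4^{2}}} = \sqrt{13392 + \sqrt{-100 + 2 \cdot 16}} = \sqrt{13392 + \sqrt{-100 + 32}} = \sqrt{13392 + \sqrt{-68}} = \sqrt{13392 + 2 i \sqrt{17}}$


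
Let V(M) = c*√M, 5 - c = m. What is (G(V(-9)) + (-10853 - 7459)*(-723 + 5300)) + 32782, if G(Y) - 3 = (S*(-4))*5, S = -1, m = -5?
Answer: -83781219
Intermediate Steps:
c = 10 (c = 5 - 1*(-5) = 5 + 5 = 10)
V(M) = 10*√M
G(Y) = 23 (G(Y) = 3 - 1*(-4)*5 = 3 + 4*5 = 3 + 20 = 23)
(G(V(-9)) + (-10853 - 7459)*(-723 + 5300)) + 32782 = (23 + (-10853 - 7459)*(-723 + 5300)) + 32782 = (23 - 18312*4577) + 32782 = (23 - 83814024) + 32782 = -83814001 + 32782 = -83781219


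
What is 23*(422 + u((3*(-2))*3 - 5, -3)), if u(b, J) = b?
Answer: 9177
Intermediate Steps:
23*(422 + u((3*(-2))*3 - 5, -3)) = 23*(422 + ((3*(-2))*3 - 5)) = 23*(422 + (-6*3 - 5)) = 23*(422 + (-18 - 5)) = 23*(422 - 23) = 23*399 = 9177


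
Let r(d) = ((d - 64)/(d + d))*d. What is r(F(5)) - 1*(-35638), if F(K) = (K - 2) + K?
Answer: 35610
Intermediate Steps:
F(K) = -2 + 2*K (F(K) = (-2 + K) + K = -2 + 2*K)
r(d) = -32 + d/2 (r(d) = ((-64 + d)/((2*d)))*d = ((-64 + d)*(1/(2*d)))*d = ((-64 + d)/(2*d))*d = -32 + d/2)
r(F(5)) - 1*(-35638) = (-32 + (-2 + 2*5)/2) - 1*(-35638) = (-32 + (-2 + 10)/2) + 35638 = (-32 + (½)*8) + 35638 = (-32 + 4) + 35638 = -28 + 35638 = 35610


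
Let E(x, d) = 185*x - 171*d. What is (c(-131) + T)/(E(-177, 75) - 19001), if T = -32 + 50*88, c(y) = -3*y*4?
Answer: -5940/64571 ≈ -0.091992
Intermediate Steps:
c(y) = -12*y
E(x, d) = -171*d + 185*x
T = 4368 (T = -32 + 4400 = 4368)
(c(-131) + T)/(E(-177, 75) - 19001) = (-12*(-131) + 4368)/((-171*75 + 185*(-177)) - 19001) = (1572 + 4368)/((-12825 - 32745) - 19001) = 5940/(-45570 - 19001) = 5940/(-64571) = 5940*(-1/64571) = -5940/64571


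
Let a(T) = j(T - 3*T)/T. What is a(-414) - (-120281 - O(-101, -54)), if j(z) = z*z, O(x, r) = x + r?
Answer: 118470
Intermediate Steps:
O(x, r) = r + x
j(z) = z²
a(T) = 4*T (a(T) = (T - 3*T)²/T = (-2*T)²/T = (4*T²)/T = 4*T)
a(-414) - (-120281 - O(-101, -54)) = 4*(-414) - (-120281 - (-54 - 101)) = -1656 - (-120281 - 1*(-155)) = -1656 - (-120281 + 155) = -1656 - 1*(-120126) = -1656 + 120126 = 118470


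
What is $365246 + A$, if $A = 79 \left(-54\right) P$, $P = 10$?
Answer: $322586$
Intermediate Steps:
$A = -42660$ ($A = 79 \left(-54\right) 10 = \left(-4266\right) 10 = -42660$)
$365246 + A = 365246 - 42660 = 322586$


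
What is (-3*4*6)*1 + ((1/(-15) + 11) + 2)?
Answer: -886/15 ≈ -59.067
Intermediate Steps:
(-3*4*6)*1 + ((1/(-15) + 11) + 2) = -12*6*1 + ((-1/15 + 11) + 2) = -72*1 + (164/15 + 2) = -72 + 194/15 = -886/15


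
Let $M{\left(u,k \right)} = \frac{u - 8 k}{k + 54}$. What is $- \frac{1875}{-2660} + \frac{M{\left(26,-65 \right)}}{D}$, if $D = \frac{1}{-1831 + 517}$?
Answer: $\frac{381684333}{5852} \approx 65223.0$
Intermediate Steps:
$M{\left(u,k \right)} = \frac{u - 8 k}{54 + k}$
$D = - \frac{1}{1314}$ ($D = \frac{1}{-1314} = - \frac{1}{1314} \approx -0.00076103$)
$- \frac{1875}{-2660} + \frac{M{\left(26,-65 \right)}}{D} = - \frac{1875}{-2660} + \frac{\frac{1}{54 - 65} \left(26 - -520\right)}{- \frac{1}{1314}} = \left(-1875\right) \left(- \frac{1}{2660}\right) + \frac{26 + 520}{-11} \left(-1314\right) = \frac{375}{532} + \left(- \frac{1}{11}\right) 546 \left(-1314\right) = \frac{375}{532} - - \frac{717444}{11} = \frac{375}{532} + \frac{717444}{11} = \frac{381684333}{5852}$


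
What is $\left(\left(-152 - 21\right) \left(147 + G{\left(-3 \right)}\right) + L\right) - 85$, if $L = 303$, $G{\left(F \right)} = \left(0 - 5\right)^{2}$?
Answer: $-29538$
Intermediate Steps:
$G{\left(F \right)} = 25$ ($G{\left(F \right)} = \left(-5\right)^{2} = 25$)
$\left(\left(-152 - 21\right) \left(147 + G{\left(-3 \right)}\right) + L\right) - 85 = \left(\left(-152 - 21\right) \left(147 + 25\right) + 303\right) - 85 = \left(\left(-173\right) 172 + 303\right) - 85 = \left(-29756 + 303\right) - 85 = -29453 - 85 = -29538$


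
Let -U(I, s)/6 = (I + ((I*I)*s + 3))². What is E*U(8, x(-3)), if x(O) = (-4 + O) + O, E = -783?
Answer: 1858721418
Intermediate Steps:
x(O) = -4 + 2*O
U(I, s) = -6*(3 + I + s*I²)² (U(I, s) = -6*(I + ((I*I)*s + 3))² = -6*(I + (I²*s + 3))² = -6*(I + (s*I² + 3))² = -6*(I + (3 + s*I²))² = -6*(3 + I + s*I²)²)
E*U(8, x(-3)) = -(-4698)*(3 + 8 + (-4 + 2*(-3))*8²)² = -(-4698)*(3 + 8 + (-4 - 6)*64)² = -(-4698)*(3 + 8 - 10*64)² = -(-4698)*(3 + 8 - 640)² = -(-4698)*(-629)² = -(-4698)*395641 = -783*(-2373846) = 1858721418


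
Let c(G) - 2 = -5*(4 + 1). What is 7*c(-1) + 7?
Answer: -154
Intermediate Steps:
c(G) = -23 (c(G) = 2 - 5*(4 + 1) = 2 - 5*5 = 2 - 25 = -23)
7*c(-1) + 7 = 7*(-23) + 7 = -161 + 7 = -154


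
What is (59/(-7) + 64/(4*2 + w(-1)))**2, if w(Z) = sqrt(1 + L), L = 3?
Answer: 5041/1225 ≈ 4.1151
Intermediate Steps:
w(Z) = 2 (w(Z) = sqrt(1 + 3) = sqrt(4) = 2)
(59/(-7) + 64/(4*2 + w(-1)))**2 = (59/(-7) + 64/(4*2 + 2))**2 = (59*(-1/7) + 64/(8 + 2))**2 = (-59/7 + 64/10)**2 = (-59/7 + 64*(1/10))**2 = (-59/7 + 32/5)**2 = (-71/35)**2 = 5041/1225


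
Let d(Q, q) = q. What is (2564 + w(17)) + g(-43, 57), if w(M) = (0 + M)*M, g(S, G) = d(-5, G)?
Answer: 2910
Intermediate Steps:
g(S, G) = G
w(M) = M² (w(M) = M*M = M²)
(2564 + w(17)) + g(-43, 57) = (2564 + 17²) + 57 = (2564 + 289) + 57 = 2853 + 57 = 2910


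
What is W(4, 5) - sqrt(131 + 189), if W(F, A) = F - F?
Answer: -8*sqrt(5) ≈ -17.889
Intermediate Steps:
W(F, A) = 0
W(4, 5) - sqrt(131 + 189) = 0 - sqrt(131 + 189) = 0 - sqrt(320) = 0 - 8*sqrt(5) = -8*sqrt(5)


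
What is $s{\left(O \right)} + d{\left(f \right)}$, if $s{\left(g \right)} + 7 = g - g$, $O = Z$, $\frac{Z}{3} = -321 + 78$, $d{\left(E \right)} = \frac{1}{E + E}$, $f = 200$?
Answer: $- \frac{2799}{400} \approx -6.9975$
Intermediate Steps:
$d{\left(E \right)} = \frac{1}{2 E}$
$Z = -729$ ($Z = 3 \left(-321 + 78\right) = 3 \left(-243\right) = -729$)
$O = -729$
$s{\left(g \right)} = -7$ ($s{\left(g \right)} = -7 + \left(g - g\right) = -7 + 0 = -7$)
$s{\left(O \right)} + d{\left(f \right)} = -7 + \frac{1}{2 \cdot 200} = -7 + \frac{1}{2} \cdot \frac{1}{200} = -7 + \frac{1}{400} = - \frac{2799}{400}$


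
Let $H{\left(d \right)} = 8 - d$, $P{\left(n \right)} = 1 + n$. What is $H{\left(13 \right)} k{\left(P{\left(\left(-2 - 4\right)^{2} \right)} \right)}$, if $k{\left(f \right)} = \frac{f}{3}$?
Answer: $- \frac{185}{3} \approx -61.667$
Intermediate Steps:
$k{\left(f \right)} = \frac{f}{3}$ ($k{\left(f \right)} = f \frac{1}{3} = \frac{f}{3}$)
$H{\left(13 \right)} k{\left(P{\left(\left(-2 - 4\right)^{2} \right)} \right)} = \left(8 - 13\right) \frac{1 + \left(-2 - 4\right)^{2}}{3} = \left(8 - 13\right) \frac{1 + \left(-6\right)^{2}}{3} = - 5 \frac{1 + 36}{3} = - 5 \cdot \frac{1}{3} \cdot 37 = \left(-5\right) \frac{37}{3} = - \frac{185}{3}$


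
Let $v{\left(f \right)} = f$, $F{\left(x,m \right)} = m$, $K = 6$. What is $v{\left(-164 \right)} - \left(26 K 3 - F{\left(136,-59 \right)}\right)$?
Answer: $-691$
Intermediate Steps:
$v{\left(-164 \right)} - \left(26 K 3 - F{\left(136,-59 \right)}\right) = -164 - \left(26 \cdot 6 \cdot 3 - -59\right) = -164 - \left(156 \cdot 3 + 59\right) = -164 - \left(468 + 59\right) = -164 - 527 = -691$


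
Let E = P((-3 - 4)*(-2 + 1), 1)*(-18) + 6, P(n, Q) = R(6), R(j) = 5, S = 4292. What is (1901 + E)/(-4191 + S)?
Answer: 1817/101 ≈ 17.990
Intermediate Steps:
P(n, Q) = 5
E = -84 (E = 5*(-18) + 6 = -90 + 6 = -84)
(1901 + E)/(-4191 + S) = (1901 - 84)/(-4191 + 4292) = 1817/101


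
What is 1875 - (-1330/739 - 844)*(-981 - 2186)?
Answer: -1978135057/739 ≈ -2.6768e+6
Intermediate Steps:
1875 - (-1330/739 - 844)*(-981 - 2186) = 1875 - (-1330*1/739 - 844)*(-3167) = 1875 - (-1330/739 - 844)*(-3167) = 1875 - (-625046)*(-3167)/739 = 1875 - 1*1979520682/739 = 1875 - 1979520682/739 = -1978135057/739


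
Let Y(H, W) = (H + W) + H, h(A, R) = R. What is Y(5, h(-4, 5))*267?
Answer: 4005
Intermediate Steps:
Y(H, W) = W + 2*H
Y(5, h(-4, 5))*267 = (5 + 2*5)*267 = (5 + 10)*267 = 15*267 = 4005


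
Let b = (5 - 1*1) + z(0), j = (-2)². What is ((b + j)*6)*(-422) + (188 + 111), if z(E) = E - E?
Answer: -19957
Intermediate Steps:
j = 4
z(E) = 0
b = 4 (b = (5 - 1*1) + 0 = (5 - 1) + 0 = 4 + 0 = 4)
((b + j)*6)*(-422) + (188 + 111) = ((4 + 4)*6)*(-422) + (188 + 111) = (8*6)*(-422) + 299 = 48*(-422) + 299 = -20256 + 299 = -19957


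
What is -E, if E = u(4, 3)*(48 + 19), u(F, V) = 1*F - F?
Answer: 0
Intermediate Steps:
u(F, V) = 0 (u(F, V) = F - F = 0)
E = 0 (E = 0*(48 + 19) = 0*67 = 0)
-E = -1*0 = 0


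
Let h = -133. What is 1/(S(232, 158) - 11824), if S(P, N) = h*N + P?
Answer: -1/32606 ≈ -3.0669e-5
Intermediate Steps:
S(P, N) = P - 133*N (S(P, N) = -133*N + P = P - 133*N)
1/(S(232, 158) - 11824) = 1/((232 - 133*158) - 11824) = 1/((232 - 21014) - 11824) = 1/(-20782 - 11824) = 1/(-32606) = -1/32606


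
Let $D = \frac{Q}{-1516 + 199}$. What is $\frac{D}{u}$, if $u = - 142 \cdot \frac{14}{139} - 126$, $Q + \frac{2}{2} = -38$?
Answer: $- \frac{1807}{8561378} \approx -0.00021106$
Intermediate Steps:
$Q = -39$ ($Q = -1 - 38 = -39$)
$u = - \frac{19502}{139}$ ($u = - 142 \cdot 14 \cdot \frac{1}{139} - 126 = \left(-142\right) \frac{14}{139} - 126 = - \frac{1988}{139} - 126 = - \frac{19502}{139} \approx -140.3$)
$D = \frac{13}{439}$ ($D = - \frac{39}{-1516 + 199} = - \frac{39}{-1317} = \left(-39\right) \left(- \frac{1}{1317}\right) = \frac{13}{439} \approx 0.029613$)
$\frac{D}{u} = \frac{13}{439 \left(- \frac{19502}{139}\right)} = \frac{13}{439} \left(- \frac{139}{19502}\right) = - \frac{1807}{8561378}$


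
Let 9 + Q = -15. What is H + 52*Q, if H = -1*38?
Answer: -1286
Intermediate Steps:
Q = -24 (Q = -9 - 15 = -24)
H = -38
H + 52*Q = -38 + 52*(-24) = -38 - 1248 = -1286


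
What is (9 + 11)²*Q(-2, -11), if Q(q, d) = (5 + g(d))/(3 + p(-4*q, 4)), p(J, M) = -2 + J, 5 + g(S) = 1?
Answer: 400/9 ≈ 44.444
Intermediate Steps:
g(S) = -4 (g(S) = -5 + 1 = -4)
Q(q, d) = 1/(1 - 4*q) (Q(q, d) = (5 - 4)/(3 + (-2 - 4*q)) = 1/(1 - 4*q))
(9 + 11)²*Q(-2, -11) = (9 + 11)²*(-1/(-1 + 4*(-2))) = 20²*(-1/(-1 - 8)) = 400*(-1/(-9)) = 400*(-1*(-⅑)) = 400*(⅑) = 400/9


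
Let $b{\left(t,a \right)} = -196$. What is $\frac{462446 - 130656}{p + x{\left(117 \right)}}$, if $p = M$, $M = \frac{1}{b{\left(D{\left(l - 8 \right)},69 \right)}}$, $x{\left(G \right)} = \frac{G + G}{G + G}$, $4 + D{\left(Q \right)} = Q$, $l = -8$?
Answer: $\frac{13006168}{39} \approx 3.3349 \cdot 10^{5}$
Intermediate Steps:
$D{\left(Q \right)} = -4 + Q$
$x{\left(G \right)} = 1$ ($x{\left(G \right)} = \frac{2 G}{2 G} = 2 G \frac{1}{2 G} = 1$)
$M = - \frac{1}{196}$ ($M = \frac{1}{-196} = - \frac{1}{196} \approx -0.005102$)
$p = - \frac{1}{196} \approx -0.005102$
$\frac{462446 - 130656}{p + x{\left(117 \right)}} = \frac{462446 - 130656}{- \frac{1}{196} + 1} = \frac{331790}{\frac{195}{196}} = 331790 \cdot \frac{196}{195} = \frac{13006168}{39}$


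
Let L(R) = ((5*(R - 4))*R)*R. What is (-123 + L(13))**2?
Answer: 55980324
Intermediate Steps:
L(R) = R**2*(-20 + 5*R) (L(R) = ((5*(-4 + R))*R)*R = ((-20 + 5*R)*R)*R = (R*(-20 + 5*R))*R = R**2*(-20 + 5*R))
(-123 + L(13))**2 = (-123 + 5*13**2*(-4 + 13))**2 = (-123 + 5*169*9)**2 = (-123 + 7605)**2 = 7482**2 = 55980324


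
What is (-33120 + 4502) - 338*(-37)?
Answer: -16112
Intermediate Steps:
(-33120 + 4502) - 338*(-37) = -28618 + 12506 = -16112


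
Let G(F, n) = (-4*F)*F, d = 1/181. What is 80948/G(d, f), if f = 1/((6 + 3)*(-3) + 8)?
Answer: -662984357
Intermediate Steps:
d = 1/181 ≈ 0.0055249
f = -1/19 (f = 1/(9*(-3) + 8) = 1/(-27 + 8) = 1/(-19) = -1/19 ≈ -0.052632)
G(F, n) = -4*F²
80948/G(d, f) = 80948/((-4*(1/181)²)) = 80948/((-4*1/32761)) = 80948/(-4/32761) = 80948*(-32761/4) = -662984357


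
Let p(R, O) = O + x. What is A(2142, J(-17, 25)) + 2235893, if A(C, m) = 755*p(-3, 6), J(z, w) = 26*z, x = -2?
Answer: 2238913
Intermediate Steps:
p(R, O) = -2 + O (p(R, O) = O - 2 = -2 + O)
A(C, m) = 3020 (A(C, m) = 755*(-2 + 6) = 755*4 = 3020)
A(2142, J(-17, 25)) + 2235893 = 3020 + 2235893 = 2238913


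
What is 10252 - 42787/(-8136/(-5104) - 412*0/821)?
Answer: -16871822/1017 ≈ -16590.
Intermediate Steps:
10252 - 42787/(-8136/(-5104) - 412*0/821) = 10252 - 42787/(-8136*(-1/5104) + 0*(1/821)) = 10252 - 42787/(1017/638 + 0) = 10252 - 42787/1017/638 = 10252 - 42787*638/1017 = 10252 - 27298106/1017 = -16871822/1017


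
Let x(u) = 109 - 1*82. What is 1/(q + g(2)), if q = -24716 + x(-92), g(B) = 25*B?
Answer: -1/24639 ≈ -4.0586e-5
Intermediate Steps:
x(u) = 27 (x(u) = 109 - 82 = 27)
q = -24689 (q = -24716 + 27 = -24689)
1/(q + g(2)) = 1/(-24689 + 25*2) = 1/(-24689 + 50) = 1/(-24639) = -1/24639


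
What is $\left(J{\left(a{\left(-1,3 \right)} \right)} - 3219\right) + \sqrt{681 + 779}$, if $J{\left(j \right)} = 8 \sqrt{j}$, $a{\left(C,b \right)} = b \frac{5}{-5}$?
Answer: $-3219 + 2 \sqrt{365} + 8 i \sqrt{3} \approx -3180.8 + 13.856 i$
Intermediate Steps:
$a{\left(C,b \right)} = - b$ ($a{\left(C,b \right)} = b 5 \left(- \frac{1}{5}\right) = b \left(-1\right) = - b$)
$\left(J{\left(a{\left(-1,3 \right)} \right)} - 3219\right) + \sqrt{681 + 779} = \left(8 \sqrt{\left(-1\right) 3} - 3219\right) + \sqrt{681 + 779} = \left(8 \sqrt{-3} - 3219\right) + \sqrt{1460} = \left(8 i \sqrt{3} - 3219\right) + 2 \sqrt{365} = \left(-3219 + 8 i \sqrt{3}\right) + 2 \sqrt{365} = -3219 + 2 \sqrt{365} + 8 i \sqrt{3}$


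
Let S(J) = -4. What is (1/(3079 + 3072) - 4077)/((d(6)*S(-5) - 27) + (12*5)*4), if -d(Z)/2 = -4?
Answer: -25077626/1113331 ≈ -22.525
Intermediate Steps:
d(Z) = 8 (d(Z) = -2*(-4) = 8)
(1/(3079 + 3072) - 4077)/((d(6)*S(-5) - 27) + (12*5)*4) = (1/(3079 + 3072) - 4077)/((8*(-4) - 27) + (12*5)*4) = (1/6151 - 4077)/((-32 - 27) + 60*4) = (1/6151 - 4077)/(-59 + 240) = -25077626/6151/181 = -25077626/6151*1/181 = -25077626/1113331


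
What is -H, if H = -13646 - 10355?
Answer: 24001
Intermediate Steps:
H = -24001
-H = -1*(-24001) = 24001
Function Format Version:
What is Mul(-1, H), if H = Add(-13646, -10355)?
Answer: 24001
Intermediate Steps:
H = -24001
Mul(-1, H) = Mul(-1, -24001) = 24001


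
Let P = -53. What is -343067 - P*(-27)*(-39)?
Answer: -287258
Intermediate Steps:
-343067 - P*(-27)*(-39) = -343067 - (-53*(-27))*(-39) = -343067 - 1431*(-39) = -343067 - 1*(-55809) = -343067 + 55809 = -287258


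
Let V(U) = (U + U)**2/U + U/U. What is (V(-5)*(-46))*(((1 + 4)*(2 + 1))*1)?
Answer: 13110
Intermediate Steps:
V(U) = 1 + 4*U (V(U) = (2*U)**2/U + 1 = (4*U**2)/U + 1 = 4*U + 1 = 1 + 4*U)
(V(-5)*(-46))*(((1 + 4)*(2 + 1))*1) = ((1 + 4*(-5))*(-46))*(((1 + 4)*(2 + 1))*1) = ((1 - 20)*(-46))*((5*3)*1) = (-19*(-46))*(15*1) = 874*15 = 13110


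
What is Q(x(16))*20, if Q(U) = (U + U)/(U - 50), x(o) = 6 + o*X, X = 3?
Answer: 540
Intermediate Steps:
x(o) = 6 + 3*o (x(o) = 6 + o*3 = 6 + 3*o)
Q(U) = 2*U/(-50 + U) (Q(U) = (2*U)/(-50 + U) = 2*U/(-50 + U))
Q(x(16))*20 = (2*(6 + 3*16)/(-50 + (6 + 3*16)))*20 = (2*(6 + 48)/(-50 + (6 + 48)))*20 = (2*54/(-50 + 54))*20 = (2*54/4)*20 = (2*54*(1/4))*20 = 27*20 = 540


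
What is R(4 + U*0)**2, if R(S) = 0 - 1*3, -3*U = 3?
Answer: 9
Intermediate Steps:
U = -1 (U = -1/3*3 = -1)
R(S) = -3 (R(S) = 0 - 3 = -3)
R(4 + U*0)**2 = (-3)**2 = 9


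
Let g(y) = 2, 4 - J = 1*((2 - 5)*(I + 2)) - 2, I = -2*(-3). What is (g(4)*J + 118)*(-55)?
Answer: -9790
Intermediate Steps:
I = 6
J = 30 (J = 4 - (1*((2 - 5)*(6 + 2)) - 2) = 4 - (1*(-3*8) - 2) = 4 - (1*(-24) - 2) = 4 - (-24 - 2) = 4 - 1*(-26) = 4 + 26 = 30)
(g(4)*J + 118)*(-55) = (2*30 + 118)*(-55) = (60 + 118)*(-55) = 178*(-55) = -9790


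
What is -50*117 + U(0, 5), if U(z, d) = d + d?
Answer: -5840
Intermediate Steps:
U(z, d) = 2*d
-50*117 + U(0, 5) = -50*117 + 2*5 = -5850 + 10 = -5840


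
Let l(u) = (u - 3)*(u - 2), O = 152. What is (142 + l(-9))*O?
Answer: 41648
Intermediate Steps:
l(u) = (-3 + u)*(-2 + u)
(142 + l(-9))*O = (142 + (6 + (-9)² - 5*(-9)))*152 = (142 + (6 + 81 + 45))*152 = (142 + 132)*152 = 274*152 = 41648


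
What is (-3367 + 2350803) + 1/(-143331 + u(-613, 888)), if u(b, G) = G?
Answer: 334375826147/142443 ≈ 2.3474e+6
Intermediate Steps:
(-3367 + 2350803) + 1/(-143331 + u(-613, 888)) = (-3367 + 2350803) + 1/(-143331 + 888) = 2347436 + 1/(-142443) = 2347436 - 1/142443 = 334375826147/142443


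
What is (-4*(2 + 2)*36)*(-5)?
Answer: 2880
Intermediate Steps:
(-4*(2 + 2)*36)*(-5) = (-4*4*36)*(-5) = -16*36*(-5) = -576*(-5) = 2880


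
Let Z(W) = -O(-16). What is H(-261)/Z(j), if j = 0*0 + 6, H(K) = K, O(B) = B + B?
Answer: -261/32 ≈ -8.1563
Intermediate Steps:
O(B) = 2*B
j = 6 (j = 0 + 6 = 6)
Z(W) = 32 (Z(W) = -2*(-16) = -1*(-32) = 32)
H(-261)/Z(j) = -261/32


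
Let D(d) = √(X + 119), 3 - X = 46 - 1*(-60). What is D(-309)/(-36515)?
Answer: -4/36515 ≈ -0.00010954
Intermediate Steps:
X = -103 (X = 3 - (46 - 1*(-60)) = 3 - (46 + 60) = 3 - 1*106 = 3 - 106 = -103)
D(d) = 4 (D(d) = √(-103 + 119) = √16 = 4)
D(-309)/(-36515) = 4/(-36515) = 4*(-1/36515) = -4/36515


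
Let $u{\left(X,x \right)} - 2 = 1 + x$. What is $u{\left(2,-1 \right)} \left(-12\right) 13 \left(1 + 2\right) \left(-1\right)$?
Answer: $936$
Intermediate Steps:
$u{\left(X,x \right)} = 3 + x$ ($u{\left(X,x \right)} = 2 + \left(1 + x\right) = 3 + x$)
$u{\left(2,-1 \right)} \left(-12\right) 13 \left(1 + 2\right) \left(-1\right) = \left(3 - 1\right) \left(-12\right) 13 \left(1 + 2\right) \left(-1\right) = 2 \left(-12\right) 13 \cdot 3 \left(-1\right) = \left(-24\right) 13 \left(-3\right) = \left(-312\right) \left(-3\right) = 936$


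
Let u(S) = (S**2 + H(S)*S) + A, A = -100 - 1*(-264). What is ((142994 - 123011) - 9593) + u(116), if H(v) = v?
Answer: 37466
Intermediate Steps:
A = 164 (A = -100 + 264 = 164)
u(S) = 164 + 2*S**2 (u(S) = (S**2 + S*S) + 164 = (S**2 + S**2) + 164 = 2*S**2 + 164 = 164 + 2*S**2)
((142994 - 123011) - 9593) + u(116) = ((142994 - 123011) - 9593) + (164 + 2*116**2) = (19983 - 9593) + (164 + 2*13456) = 10390 + (164 + 26912) = 10390 + 27076 = 37466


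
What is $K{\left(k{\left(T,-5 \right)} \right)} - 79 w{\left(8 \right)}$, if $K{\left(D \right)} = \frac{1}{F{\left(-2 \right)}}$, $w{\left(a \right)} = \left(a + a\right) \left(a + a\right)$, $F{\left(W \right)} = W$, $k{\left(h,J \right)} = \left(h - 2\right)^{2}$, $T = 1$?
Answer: $- \frac{40449}{2} \approx -20225.0$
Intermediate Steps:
$k{\left(h,J \right)} = \left(-2 + h\right)^{2}$
$w{\left(a \right)} = 4 a^{2}$ ($w{\left(a \right)} = 2 a 2 a = 4 a^{2}$)
$K{\left(D \right)} = - \frac{1}{2}$ ($K{\left(D \right)} = \frac{1}{-2} = - \frac{1}{2}$)
$K{\left(k{\left(T,-5 \right)} \right)} - 79 w{\left(8 \right)} = - \frac{1}{2} - 79 \cdot 4 \cdot 8^{2} = - \frac{1}{2} - 79 \cdot 4 \cdot 64 = - \frac{1}{2} - 20224 = - \frac{40449}{2}$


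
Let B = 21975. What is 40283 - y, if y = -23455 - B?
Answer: 85713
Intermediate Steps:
y = -45430 (y = -23455 - 1*21975 = -23455 - 21975 = -45430)
40283 - y = 40283 - 1*(-45430) = 40283 + 45430 = 85713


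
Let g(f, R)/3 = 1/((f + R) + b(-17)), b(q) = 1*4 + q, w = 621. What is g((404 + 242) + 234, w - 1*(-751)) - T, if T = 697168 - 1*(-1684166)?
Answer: -5331806823/2239 ≈ -2.3813e+6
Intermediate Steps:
b(q) = 4 + q
g(f, R) = 3/(-13 + R + f) (g(f, R) = 3/((f + R) + (4 - 17)) = 3/((R + f) - 13) = 3/(-13 + R + f))
T = 2381334 (T = 697168 + 1684166 = 2381334)
g((404 + 242) + 234, w - 1*(-751)) - T = 3/(-13 + (621 - 1*(-751)) + ((404 + 242) + 234)) - 1*2381334 = 3/(-13 + (621 + 751) + (646 + 234)) - 2381334 = 3/(-13 + 1372 + 880) - 2381334 = 3/2239 - 2381334 = -5331806823/2239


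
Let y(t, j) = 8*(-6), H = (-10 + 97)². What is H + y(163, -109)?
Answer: 7521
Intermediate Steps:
H = 7569 (H = 87² = 7569)
y(t, j) = -48
H + y(163, -109) = 7569 - 48 = 7521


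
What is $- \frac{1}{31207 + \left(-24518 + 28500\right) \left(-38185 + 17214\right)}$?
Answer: $\frac{1}{83475315} \approx 1.198 \cdot 10^{-8}$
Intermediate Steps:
$- \frac{1}{31207 + \left(-24518 + 28500\right) \left(-38185 + 17214\right)} = - \frac{1}{31207 + 3982 \left(-20971\right)} = - \frac{1}{31207 - 83506522} = - \frac{1}{-83475315} = \left(-1\right) \left(- \frac{1}{83475315}\right) = \frac{1}{83475315}$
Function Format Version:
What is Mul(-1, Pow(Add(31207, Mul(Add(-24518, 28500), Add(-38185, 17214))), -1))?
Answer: Rational(1, 83475315) ≈ 1.1980e-8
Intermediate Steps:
Mul(-1, Pow(Add(31207, Mul(Add(-24518, 28500), Add(-38185, 17214))), -1)) = Mul(-1, Pow(Add(31207, Mul(3982, -20971)), -1)) = Mul(-1, Pow(Add(31207, -83506522), -1)) = Mul(-1, Pow(-83475315, -1)) = Mul(-1, Rational(-1, 83475315)) = Rational(1, 83475315)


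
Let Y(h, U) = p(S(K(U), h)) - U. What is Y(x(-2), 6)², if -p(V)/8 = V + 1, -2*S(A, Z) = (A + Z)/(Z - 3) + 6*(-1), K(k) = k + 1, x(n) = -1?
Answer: 1936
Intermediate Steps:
K(k) = 1 + k
S(A, Z) = 3 - (A + Z)/(2*(-3 + Z)) (S(A, Z) = -((A + Z)/(Z - 3) + 6*(-1))/2 = -((A + Z)/(-3 + Z) - 6)/2 = -(-6 + (A + Z)/(-3 + Z))/2 = 3 - (A + Z)/(2*(-3 + Z)))
p(V) = -8 - 8*V (p(V) = -8*(V + 1) = -8*(1 + V) = -8 - 8*V)
Y(h, U) = -8 - U - 4*(-19 - U + 5*h)/(-3 + h) (Y(h, U) = (-8 - 4*(-18 - (1 + U) + 5*h)/(-3 + h)) - U = (-8 - 4*(-18 + (-1 - U) + 5*h)/(-3 + h)) - U = (-8 - 4*(-19 - U + 5*h)/(-3 + h)) - U = -8 - U - 4*(-19 - U + 5*h)/(-3 + h))
Y(x(-2), 6)² = ((100 - 28*(-1) + 7*6 - 1*6*(-1))/(-3 - 1))² = ((100 + 28 + 42 + 6)/(-4))² = (-¼*176)² = (-44)² = 1936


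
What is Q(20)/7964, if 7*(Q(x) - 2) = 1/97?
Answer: 1359/5407556 ≈ 0.00025132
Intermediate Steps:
Q(x) = 1359/679 (Q(x) = 2 + (⅐)/97 = 2 + (⅐)*(1/97) = 2 + 1/679 = 1359/679)
Q(20)/7964 = (1359/679)/7964 = (1359/679)*(1/7964) = 1359/5407556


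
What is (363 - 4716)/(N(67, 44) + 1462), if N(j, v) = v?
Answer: -1451/502 ≈ -2.8904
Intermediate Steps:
(363 - 4716)/(N(67, 44) + 1462) = (363 - 4716)/(44 + 1462) = -4353/1506 = -4353*1/1506 = -1451/502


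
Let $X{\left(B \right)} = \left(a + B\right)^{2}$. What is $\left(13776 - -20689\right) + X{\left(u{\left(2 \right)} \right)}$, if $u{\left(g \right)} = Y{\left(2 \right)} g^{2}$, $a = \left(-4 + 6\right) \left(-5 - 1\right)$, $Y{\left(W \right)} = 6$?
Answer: $34609$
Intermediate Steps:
$a = -12$ ($a = 2 \left(-6\right) = -12$)
$u{\left(g \right)} = 6 g^{2}$
$X{\left(B \right)} = \left(-12 + B\right)^{2}$
$\left(13776 - -20689\right) + X{\left(u{\left(2 \right)} \right)} = \left(13776 - -20689\right) + \left(-12 + 6 \cdot 2^{2}\right)^{2} = \left(13776 + 20689\right) + \left(-12 + 6 \cdot 4\right)^{2} = 34465 + \left(-12 + 24\right)^{2} = 34465 + 12^{2} = 34465 + 144 = 34609$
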